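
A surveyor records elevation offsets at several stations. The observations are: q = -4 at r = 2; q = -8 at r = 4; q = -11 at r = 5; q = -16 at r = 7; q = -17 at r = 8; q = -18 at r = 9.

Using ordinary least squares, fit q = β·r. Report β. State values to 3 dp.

β = -2.113

The normal equations are: 239·β = -505.
Hence β = -505 / 239 ≈ -2.11297.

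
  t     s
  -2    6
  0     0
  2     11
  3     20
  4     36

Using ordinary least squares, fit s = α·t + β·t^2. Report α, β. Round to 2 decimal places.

α = 1.02, β = 1.98

Sums needed: Σt·t = 33, Σt·t^2 = 91, Σt^2·t^2 = 369.
Moment sums: Σt·s = 214, Σt^2·s = 824.
So XᵀX·[α, β]ᵀ = Xᵀs: [[33, 91]; [91, 369]]·[α, β]ᵀ = [214, 824]ᵀ.
det = 33·369 − 91² = 3896.
α = (214·369 − 91·824)/3896 = 1991/1948; β = (33·824 − 91·214)/3896 = 3859/1948.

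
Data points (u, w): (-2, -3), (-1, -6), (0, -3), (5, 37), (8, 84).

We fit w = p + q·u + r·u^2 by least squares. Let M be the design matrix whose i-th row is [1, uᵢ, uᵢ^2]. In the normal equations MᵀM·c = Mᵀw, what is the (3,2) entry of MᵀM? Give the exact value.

Row 3 ↔ basis u^2, column 2 ↔ basis u, so (MᵀM)_{3,2} = Σᵢ (u^2)·(u) = (4)·(-2) + (1)·(-1) + (0)·(0) + (25)·(5) + (64)·(8) = 628.

628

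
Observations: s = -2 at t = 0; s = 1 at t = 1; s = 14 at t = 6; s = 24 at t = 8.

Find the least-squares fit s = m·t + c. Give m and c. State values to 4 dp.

m = 3.0894, c = -2.3352

Sums needed: Σt·t = 101, Σt = 15, Σ1 = 4.
And Σt·s = 277, Σs = 37.
MᵀM·[m, c]ᵀ = Mᵀs becomes [[101, 15]; [15, 4]]·[m, c]ᵀ = [277, 37]ᵀ.
Determinant 101·4 − 15² = 179.
m = (277·4 − 15·37)/179 = 553/179; c = (101·37 − 15·277)/179 = -418/179.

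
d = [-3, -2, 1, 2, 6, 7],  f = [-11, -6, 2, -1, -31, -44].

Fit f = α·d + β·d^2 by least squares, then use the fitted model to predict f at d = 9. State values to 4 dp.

f̂ = -74.3364

Sums needed: Σd·d = 103, Σd·d^2 = 533, Σd^2·d^2 = 3811.
And Σd·f = -449, Σd^2·f = -3397.
Eliminating β: 3811·(row 1) − 533·(row 2) gives 108444·α = 3811·(-449) − 533·(-3397) = 99462, so α = 16577/18074.
Then β = ((-3397) − 533·(16577/18074))/3811 = -18429/18074.
At d = 9: f̂ = (16577/18074)·(9) + (-18429/18074)·(81) = -671778/9037.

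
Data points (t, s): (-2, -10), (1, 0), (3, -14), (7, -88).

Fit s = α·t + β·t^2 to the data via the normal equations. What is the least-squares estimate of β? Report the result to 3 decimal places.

β = -1.968

MᵀM·[α, β]ᵀ = Mᵀs reads: 63·α + 363·β = -638;  363·α + 2499·β = -4478.
Eliminating β: 2499·(row 1) − 363·(row 2) gives 25668·α = 2499·(-638) − 363·(-4478) = 31152, so α = 2596/2139.
Then β = ((-4478) − 363·(2596/2139))/2499 = -4210/2139.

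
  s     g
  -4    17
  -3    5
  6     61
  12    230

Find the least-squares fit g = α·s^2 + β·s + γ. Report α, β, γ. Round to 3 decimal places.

The normal system XᵀX·[α, β, γ]ᵀ = Xᵀg is [[22369, 1853, 205]; [1853, 205, 11]; [205, 11, 4]]·[α, β, γ]ᵀ = [35633, 3043, 313]ᵀ.
Row-reducing yields α = 81359/54780, β = 83843/54780, γ = -18947/9130.

α = 1.485, β = 1.531, γ = -2.075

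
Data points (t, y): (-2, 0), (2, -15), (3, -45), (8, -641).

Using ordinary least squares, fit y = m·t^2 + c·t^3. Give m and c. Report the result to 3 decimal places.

m = -1.950, c = -1.008

With design matrix M, MᵀM = [[4209, 33011]; [33011, 263001]] and Mᵀy = [-41489, -329527]ᵀ.
det = 4209·263001 − 33011² = 17245088.
m = ((-41489)·263001 − 33011·(-329527))/17245088 = -8408173/4311272; c = (4209·(-329527) − 33011·(-41489))/17245088 = -4346441/4311272.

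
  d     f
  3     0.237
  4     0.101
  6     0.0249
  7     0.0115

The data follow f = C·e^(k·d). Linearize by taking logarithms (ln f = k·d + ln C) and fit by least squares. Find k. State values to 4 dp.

k = -0.7452

With ln fᵢ as the transformed response and dᵢ as the regressor:
Σd = 20.0000, Σ(d)² = 110.0000, Σln f = -11.8906, Σd·ln f = -66.9048.
Equations: 110.0000·k + 20.0000·ln C = -66.9048;  20.0000·k + 4·ln C = -11.8906.
Slope k = (n·Σd·ln f − Σd·Σln f)/(n·Σ(d)² − (Σd)²) = (4·-66.9048 − 20.0000·-11.8906)/40.0000 = -0.74517; ln C = (Σln f − k·Σd)/n = 0.75318.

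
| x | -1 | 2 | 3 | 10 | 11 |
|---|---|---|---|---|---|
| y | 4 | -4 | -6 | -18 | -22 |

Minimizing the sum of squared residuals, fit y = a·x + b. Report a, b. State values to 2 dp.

From the data, Σx·x = 235, Σx = 25, Σ1 = 5.
And Σx·y = -452, Σy = -46.
AᵀA·[a, b]ᵀ = Aᵀy becomes [[235, 25]; [25, 5]]·[a, b]ᵀ = [-452, -46]ᵀ.
det = 235·5 − 25² = 550.
a = ((-452)·5 − 25·(-46))/550 = -111/55; b = (235·(-46) − 25·(-452))/550 = 49/55.

a = -2.02, b = 0.89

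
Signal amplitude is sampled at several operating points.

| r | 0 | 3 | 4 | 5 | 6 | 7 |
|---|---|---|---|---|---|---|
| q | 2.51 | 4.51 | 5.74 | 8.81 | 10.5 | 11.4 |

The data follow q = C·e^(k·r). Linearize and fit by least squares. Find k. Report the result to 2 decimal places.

k = 0.23

Linearized form: ln q = k·r + ln C. From the 6 transformed points,
XᵀX = [[135.0000, 25.0000]; [25.0000, 6]], rhs = [53.5317, 11.1349]ᵀ  (here Σr = 25.0000, Σ(r)² = 135.0000, Σln q = 11.1349, Σr·ln q = 53.5317).
Solving (det = 185.0000): k = 0.23145, ln C = 0.89146.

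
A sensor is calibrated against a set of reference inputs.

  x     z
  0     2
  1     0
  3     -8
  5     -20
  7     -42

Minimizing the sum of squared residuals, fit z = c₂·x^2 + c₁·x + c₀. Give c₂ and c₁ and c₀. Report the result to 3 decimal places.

c₂ = -0.808, c₁ = -0.510, c₀ = 1.613

From the data, Σx^2·x^2 = 3108, Σx^2·x = 496, Σx^2 = 84, Σx·x = 84, Σx = 16, Σ1 = 5.
Moment sums: Σx^2·z = -2630, Σx·z = -418, Σz = -68.
Inverting the 3×3 Gram matrix, [c₂, c₁, c₀]ᵀ = [-2039/2522, -1285/2522, 2034/1261]ᵀ.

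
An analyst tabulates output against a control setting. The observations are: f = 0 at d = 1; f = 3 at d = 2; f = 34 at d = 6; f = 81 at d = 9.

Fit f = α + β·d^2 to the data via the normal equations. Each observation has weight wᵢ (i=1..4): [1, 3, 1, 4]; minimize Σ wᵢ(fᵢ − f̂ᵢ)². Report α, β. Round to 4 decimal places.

With design matrix X, XᵀWX = [[9, 373]; [373, 27589]] and XᵀWf = [367, 27504]ᵀ.
det = 9·27589 − 373² = 109172.
α = (367·27589 − 373·27504)/109172 = -133829/109172; β = (9·27504 − 373·367)/109172 = 110645/109172.

α = -1.2259, β = 1.0135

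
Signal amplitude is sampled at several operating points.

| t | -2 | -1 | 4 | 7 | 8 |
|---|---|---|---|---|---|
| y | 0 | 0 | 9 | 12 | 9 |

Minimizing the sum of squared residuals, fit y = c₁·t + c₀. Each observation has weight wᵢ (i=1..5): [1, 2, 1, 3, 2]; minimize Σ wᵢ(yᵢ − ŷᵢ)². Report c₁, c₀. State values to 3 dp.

c₁ = 1.194, c₀ = 2.091

The normal equations are: 297·c₁ + 37·c₀ = 432;  37·c₁ + 9·c₀ = 63.
(Σwᵢ·t·t = 297, Σwᵢ·t = 37, Σwᵢ·1 = 9, Σwᵢ·t·y = 432, Σwᵢ·y = 63.)
Δ = 297·9 − 37² = 1304.
c₁ = (432·9 − 37·63)/1304 = 1557/1304; c₀ = (297·63 − 37·432)/1304 = 2727/1304.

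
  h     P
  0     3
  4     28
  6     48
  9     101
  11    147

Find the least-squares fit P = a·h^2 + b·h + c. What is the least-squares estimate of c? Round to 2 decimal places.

From the data, Σh^2·h^2 = 22754, Σh^2·h = 2340, Σh^2 = 254, Σh·h = 254, Σh = 30, Σ1 = 5.
Moment sums: Σh^2·P = 28144, Σh·P = 2926, ΣP = 327.
Inverting the 3×3 Gram matrix, [a, b, c]ᵀ = [83467/78879, 35722/26293, 275567/78879]ᵀ.

c = 3.49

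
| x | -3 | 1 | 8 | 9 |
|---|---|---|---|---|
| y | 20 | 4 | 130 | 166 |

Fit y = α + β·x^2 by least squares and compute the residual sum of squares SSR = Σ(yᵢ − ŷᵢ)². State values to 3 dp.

SSR = 1.491

The normal system AᵀA·[α, β]ᵀ = Aᵀy is [[4, 155]; [155, 10739]]·[α, β]ᵀ = [320, 21950]ᵀ.
Eliminating β: 10739·(row 1) − 155·(row 2) gives 18931·α = 10739·320 − 155·21950 = 34230, so α = 34230/18931.
Then β = (21950 − 155·(34230/18931))/10739 = 38200/18931.
Residuals: 590/18931, 3294/18931, -18000/18931, 14116/18931; SSR = 28232/18931.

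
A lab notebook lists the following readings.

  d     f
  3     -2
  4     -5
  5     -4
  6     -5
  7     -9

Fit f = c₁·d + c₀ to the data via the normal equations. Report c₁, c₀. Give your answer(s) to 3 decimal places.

c₁ = -1.400, c₀ = 2.000

Compute the Gram sums: Σd·d = 135, Σd = 25, Σ1 = 5.
Right-hand side: Σd·f = -139, Σf = -25.
Eliminating c₀: 5·(row 1) − 25·(row 2) gives 50·c₁ = 5·(-139) − 25·(-25) = -70, so c₁ = -7/5.
Then c₀ = ((-25) − 25·(-7/5))/5 = 2.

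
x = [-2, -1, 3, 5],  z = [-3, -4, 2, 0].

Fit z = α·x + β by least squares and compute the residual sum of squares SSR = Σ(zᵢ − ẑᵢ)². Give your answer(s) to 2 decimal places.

SSR = 7.63

Compute the Gram sums: Σx·x = 39, Σx = 5, Σ1 = 4.
Right-hand side: Σx·z = 16, Σz = -5.
det = 39·4 − 5² = 131.
α = (16·4 − 5·(-5))/131 = 89/131; β = (39·(-5) − 5·16)/131 = -275/131.
Residuals: 60/131, -160/131, 270/131, -170/131; SSR = 1000/131.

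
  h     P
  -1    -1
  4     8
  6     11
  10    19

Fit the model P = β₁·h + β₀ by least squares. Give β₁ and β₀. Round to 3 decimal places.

β₁ = 1.805, β₀ = 0.677

Sums needed: Σh·h = 153, Σh = 19, Σ1 = 4.
And Σh·P = 289, ΣP = 37.
Determinant 153·4 − 19² = 251.
β₁ = (289·4 − 19·37)/251 = 453/251; β₀ = (153·37 − 19·289)/251 = 170/251.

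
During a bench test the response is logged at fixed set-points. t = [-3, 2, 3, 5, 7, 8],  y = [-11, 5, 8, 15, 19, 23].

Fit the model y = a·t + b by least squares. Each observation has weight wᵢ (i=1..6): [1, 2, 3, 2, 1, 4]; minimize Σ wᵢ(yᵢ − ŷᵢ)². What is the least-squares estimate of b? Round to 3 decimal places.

b = -1.208

Forming AᵀWA = [[399, 59]; [59, 13]] and AᵀWy = [1144, 164]ᵀ gives AᵀWA·[a, b]ᵀ = AᵀWy.
Eliminating b: 13·(row 1) − 59·(row 2) gives 1706·a = 13·1144 − 59·164 = 5196, so a = 2598/853.
Then b = (164 − 59·(2598/853))/13 = -1030/853.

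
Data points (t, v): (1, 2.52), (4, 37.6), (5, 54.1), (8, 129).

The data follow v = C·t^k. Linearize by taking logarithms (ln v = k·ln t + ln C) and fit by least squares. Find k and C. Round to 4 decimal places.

k = 1.8994, C = 2.5614

Linearized form: ln v = k·ln t + ln C. From the 4 transformed points,
Σln t = 5.0752, Σ(ln t)² = 8.8362, Σln v = 13.4019, Σln t·ln v = 21.5568.
Normal system: [[8.8362, 5.0752]; [5.0752, 4]]·[k, ln C]ᵀ = [21.5568, 13.4019]ᵀ.
Δ = 8.8362·4 − (5.0752)² = 9.5873; k = (21.5568·4 − 5.0752·13.4019)/9.5873 = 1.89940, ln C = (8.8362·13.4019 − 5.0752·21.5568)/9.5873 = 0.94054, so C = exp(0.94054) = 2.56135.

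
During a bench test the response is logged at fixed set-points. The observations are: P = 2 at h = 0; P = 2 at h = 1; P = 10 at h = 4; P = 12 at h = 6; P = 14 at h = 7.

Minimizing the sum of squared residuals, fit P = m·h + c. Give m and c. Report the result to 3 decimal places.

The normal equations are: 102·m + 18·c = 212;  18·m + 5·c = 40.
(Σh·h = 102, Σh = 18, Σ1 = 5, Σh·P = 212, ΣP = 40.)
Determinant 102·5 − 18² = 186.
m = (212·5 − 18·40)/186 = 170/93; c = (102·40 − 18·212)/186 = 44/31.

m = 1.828, c = 1.419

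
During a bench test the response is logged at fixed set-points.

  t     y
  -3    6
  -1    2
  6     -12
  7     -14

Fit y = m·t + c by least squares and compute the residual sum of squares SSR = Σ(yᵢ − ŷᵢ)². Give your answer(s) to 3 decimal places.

With design matrix X, XᵀX = [[95, 9]; [9, 4]] and Xᵀy = [-190, -18]ᵀ.
det = 95·4 − 9² = 299.
m = ((-190)·4 − 9·(-18))/299 = -2; c = (95·(-18) − 9·(-190))/299 = 0.
Residuals: 0, 0, 0, 0; SSR = 0.

SSR = 0.000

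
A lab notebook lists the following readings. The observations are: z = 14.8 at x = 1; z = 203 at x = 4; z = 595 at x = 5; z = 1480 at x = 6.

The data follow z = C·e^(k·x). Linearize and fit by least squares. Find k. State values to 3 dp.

With ln zᵢ as the transformed response and xᵢ as the regressor:
Σx = 16.0000, Σ(x)² = 78.0000, Σln z = 21.6962, Σx·ln z = 99.6890.
Equations: 78.0000·k + 16.0000·ln C = 99.6890;  16.0000·k + 4·ln C = 21.6962.
Slope k = (n·Σx·ln z − Σx·Σln z)/(n·Σ(x)² − (Σx)²) = (4·99.6890 − 16.0000·21.6962)/56.0000 = 0.92173; ln C = (Σln z − k·Σx)/n = 1.73711.

k = 0.922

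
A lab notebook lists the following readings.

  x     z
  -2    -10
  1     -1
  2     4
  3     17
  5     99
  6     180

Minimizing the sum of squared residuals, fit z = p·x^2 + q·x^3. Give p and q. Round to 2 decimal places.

Entries of MᵀM: Σx^2·x^2 = 2035, Σx^2·x^3 = 11145, Σx^3·x^3 = 63139.
And Σx^2·z = 9083, Σx^3·z = 51825.
Determinant 2035·63139 − 11145² = 4276840.
p = (9083·63139 − 11145·51825)/4276840 = -512261/534605; q = (2035·51825 − 11145·9083)/4276840 = 105846/106921.

p = -0.96, q = 0.99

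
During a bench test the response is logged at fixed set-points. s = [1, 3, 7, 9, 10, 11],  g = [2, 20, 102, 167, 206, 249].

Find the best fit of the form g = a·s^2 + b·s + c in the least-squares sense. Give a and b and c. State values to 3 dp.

Sums needed: Σs^2·s^2 = 33685, Σs^2·s = 3431, Σs^2 = 361, Σs·s = 361, Σs = 41, Σ1 = 6.
Right-hand side: Σs^2·g = 69436, Σs·g = 7078, Σg = 746.
So XᵀX·[a, b, c]ᵀ = Xᵀg: [[33685, 3431, 361]; [3431, 361, 41]; [361, 41, 6]]·[a, b, c]ᵀ = [69436, 7078, 746]ᵀ.
Solving the 3×3 system (Gaussian elimination) gives a = 45133/22524, b = 67379/112620, c = -5919/18770.

a = 2.004, b = 0.598, c = -0.315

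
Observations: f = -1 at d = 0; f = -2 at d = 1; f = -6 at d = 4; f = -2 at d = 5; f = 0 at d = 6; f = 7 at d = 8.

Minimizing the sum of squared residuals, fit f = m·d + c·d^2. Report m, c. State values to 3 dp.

From the data, Σd·d = 142, Σd·d^2 = 918, Σd^2·d^2 = 6274.
Right-hand side: Σd·f = 20, Σd^2·f = 300.
Normal equations: [[142, 918]; [918, 6274]]·[m, c]ᵀ = [20, 300]ᵀ.
Determinant 142·6274 − 918² = 48184.
m = (20·6274 − 918·300)/48184 = -18740/6023; c = (142·300 − 918·20)/48184 = 3030/6023.

m = -3.111, c = 0.503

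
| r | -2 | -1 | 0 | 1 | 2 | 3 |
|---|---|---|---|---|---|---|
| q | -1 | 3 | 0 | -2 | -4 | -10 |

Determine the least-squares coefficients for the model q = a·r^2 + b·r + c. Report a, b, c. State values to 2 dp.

a = -0.82, b = -1.12, c = 0.83

Forming XᵀX = [[115, 27, 19]; [27, 19, 3]; [19, 3, 6]] and Xᵀq = [-109, -41, -14]ᵀ gives XᵀX·[a, b, c]ᵀ = Xᵀq.
Row-reducing yields a = -23/28, b = -157/140, c = 29/35.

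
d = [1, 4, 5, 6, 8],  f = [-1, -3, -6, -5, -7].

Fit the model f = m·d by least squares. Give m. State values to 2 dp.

m = -0.91

Compute the Gram sums: Σd·d = 142.
Moment sums: Σd·f = -129.
XᵀX·[m]ᵀ = Xᵀf becomes [[142]]·[m]ᵀ = [-129]ᵀ.
m = (-129)/142 = -0.908451.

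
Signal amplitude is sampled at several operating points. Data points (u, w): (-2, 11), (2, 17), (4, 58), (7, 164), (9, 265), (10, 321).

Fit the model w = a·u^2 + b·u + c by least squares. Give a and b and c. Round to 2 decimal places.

The normal equations are: 19250·a + 2136·b + 254·c = 62641;  2136·a + 254·b + 30·c = 6987;  254·a + 30·b + 6·c = 836.
(Σu^2·u^2 = 19250, Σu^2·u = 2136, Σu^2 = 254, Σu·u = 254, Σu = 30, Σ1 = 6, Σu^2·w = 62641, Σu·w = 6987, Σw = 836.)
Inverting the 3×3 Gram matrix, [a, b, c]ᵀ = [604759/200650, 379839/200650, 228287/100325]ᵀ.

a = 3.01, b = 1.89, c = 2.28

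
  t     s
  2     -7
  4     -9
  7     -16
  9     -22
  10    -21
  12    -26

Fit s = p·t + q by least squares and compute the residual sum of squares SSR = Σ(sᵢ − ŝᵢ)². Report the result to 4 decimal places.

Entries of AᵀA: Σt·t = 394, Σt = 44, Σ1 = 6.
Right-hand side: Σt·s = -882, Σs = -101.
Eliminating q: 6·(row 1) − 44·(row 2) gives 428·p = 6·(-882) − 44·(-101) = -848, so p = -212/107.
Then q = ((-101) − 44·(-212/107))/6 = -493/214.
Residuals: -157/214, 263/214, 37/214, -399/214, 239/214, 17/214; SSR = 1457/214.

SSR = 6.8084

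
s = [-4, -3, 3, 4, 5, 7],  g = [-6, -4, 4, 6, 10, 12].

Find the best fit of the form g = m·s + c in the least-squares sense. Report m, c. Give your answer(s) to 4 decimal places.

The normal equations are: 124·m + 12·c = 206;  12·m + 6·c = 22.
(Σs·s = 124, Σs = 12, Σ1 = 6, Σs·g = 206, Σg = 22.)
Eliminating c: 6·(row 1) − 12·(row 2) gives 600·m = 6·206 − 12·22 = 972, so m = 81/50.
Then c = (22 − 12·(81/50))/6 = 32/75.

m = 1.6200, c = 0.4267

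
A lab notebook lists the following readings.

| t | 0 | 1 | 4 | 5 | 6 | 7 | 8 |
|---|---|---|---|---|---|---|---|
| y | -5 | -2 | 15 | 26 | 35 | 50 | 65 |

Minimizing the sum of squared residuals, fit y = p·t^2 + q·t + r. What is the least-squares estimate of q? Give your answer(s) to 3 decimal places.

q = 1.304

The normal equations are: 8675·p + 1261·q + 191·r = 8758;  1261·p + 191·q + 31·r = 1268;  191·p + 31·q + 7·r = 184.
(Σt^2·t^2 = 8675, Σt^2·t = 1261, Σt^2 = 191, Σt·t = 191, Σt = 31, Σ1 = 7, Σt^2·y = 8758, Σt·y = 1268, Σy = 184.)
Solving the 3×3 system (Gaussian elimination) gives p = 7370/7987, q = 10419/7987, r = -37293/7987.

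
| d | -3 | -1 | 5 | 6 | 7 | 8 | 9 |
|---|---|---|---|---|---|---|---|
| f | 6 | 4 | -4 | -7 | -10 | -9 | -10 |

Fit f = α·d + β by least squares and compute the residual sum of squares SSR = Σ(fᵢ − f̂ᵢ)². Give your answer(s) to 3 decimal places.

SSR = 6.801

Setting ∂/∂α … = 0 gives: 265·α + 31·β = -316;  31·α + 7·β = -30.
(Σd·d = 265, Σd = 31, Σ1 = 7, Σd·f = -316, Σf = -30.)
Eliminating β: 7·(row 1) − 31·(row 2) gives 894·α = 7·(-316) − 31·(-30) = -1282, so α = -641/447.
Then β = ((-30) − 31·(-641/447))/7 = 923/447.
Residuals: -164/447, 224/447, 494/447, -206/447, -302/149, 182/447, 376/447; SSR = 3040/447.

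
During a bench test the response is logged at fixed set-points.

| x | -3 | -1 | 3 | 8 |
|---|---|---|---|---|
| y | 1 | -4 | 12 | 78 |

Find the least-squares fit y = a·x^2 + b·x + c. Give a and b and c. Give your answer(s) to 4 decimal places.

The normal equations are: 4259·a + 511·b + 83·c = 5105;  511·a + 83·b + 7·c = 661;  83·a + 7·b + 4·c = 87.
(Σx^2·x^2 = 4259, Σx^2·x = 511, Σx^2 = 83, Σx·x = 83, Σx = 7, Σ1 = 4, Σx^2·y = 5105, Σx·y = 661, Σy = 87.)
Solving the 3×3 system (Gaussian elimination) gives a = 7897/7617, b = 13948/7617, c = -7534/2539.

a = 1.0368, b = 1.8312, c = -2.9673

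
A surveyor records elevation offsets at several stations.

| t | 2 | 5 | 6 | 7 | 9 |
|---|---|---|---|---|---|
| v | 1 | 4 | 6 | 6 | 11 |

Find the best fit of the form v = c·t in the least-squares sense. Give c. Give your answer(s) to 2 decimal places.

XᵀX·[c]ᵀ = Xᵀv reads: 195·c = 199.
Hence c = 199 / 195 ≈ 1.02051.

c = 1.02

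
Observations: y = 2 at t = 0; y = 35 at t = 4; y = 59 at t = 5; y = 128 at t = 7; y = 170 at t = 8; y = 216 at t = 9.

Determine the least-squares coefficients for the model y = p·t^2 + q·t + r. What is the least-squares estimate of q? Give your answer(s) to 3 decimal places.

Compute the Gram sums: Σt^2·t^2 = 13939, Σt^2·t = 1773, Σt^2 = 235, Σt·t = 235, Σt = 33, Σ1 = 6.
For Aᵀy: Σt^2·y = 36683, Σt·y = 4635, Σy = 610.
Inverting the 3×3 Gram matrix, [p, q, r]ᵀ = [207889/67300, -256947/67300, 28264/16825]ᵀ.

q = -3.818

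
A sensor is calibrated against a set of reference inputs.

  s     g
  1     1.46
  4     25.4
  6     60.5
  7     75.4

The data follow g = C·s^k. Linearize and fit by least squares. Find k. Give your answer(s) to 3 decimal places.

k = 2.049

Linearized form: ln g = k·ln s + ln C. From the 4 transformed points,
XᵀX = [[8.9188, 5.1240]; [5.1240, 4]], rhs = [20.2471, 12.0386]ᵀ  (here Σln s = 5.1240, Σ(ln s)² = 8.9188, Σln g = 12.0386, Σln s·ln g = 20.2471).
Δ = 8.9188·4 − (5.1240)² = 9.4201; k = (20.2471·4 − 5.1240·12.0386)/9.4201 = 2.04909, ln C = (8.9188·12.0386 − 5.1240·20.2471)/9.4201 = 0.38479.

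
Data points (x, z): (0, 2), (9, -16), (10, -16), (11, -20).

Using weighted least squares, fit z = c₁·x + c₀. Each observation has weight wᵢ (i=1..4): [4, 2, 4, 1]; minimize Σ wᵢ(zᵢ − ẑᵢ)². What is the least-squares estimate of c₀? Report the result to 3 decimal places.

c₀ = 1.980

Sums needed: Σwᵢ·x·x = 683, Σwᵢ·x = 69, Σwᵢ·1 = 11.
Right-hand side: Σwᵢ·x·z = -1148, Σwᵢ·z = -108.
So MᵀWM·[c₁, c₀]ᵀ = MᵀWz: [[683, 69]; [69, 11]]·[c₁, c₀]ᵀ = [-1148, -108]ᵀ.
Eliminating c₀: 11·(row 1) − 69·(row 2) gives 2752·c₁ = 11·(-1148) − 69·(-108) = -5176, so c₁ = -647/344.
Then c₀ = ((-108) − 69·(-647/344))/11 = 681/344.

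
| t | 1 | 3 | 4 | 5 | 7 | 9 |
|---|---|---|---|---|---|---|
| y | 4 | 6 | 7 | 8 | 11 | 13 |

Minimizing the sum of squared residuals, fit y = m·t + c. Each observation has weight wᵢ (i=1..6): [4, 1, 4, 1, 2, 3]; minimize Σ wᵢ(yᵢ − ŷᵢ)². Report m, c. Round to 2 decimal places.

m = 1.14, c = 2.67

Sums needed: Σwᵢ·t·t = 443, Σwᵢ·t = 69, Σwᵢ·1 = 15.
Right-hand side: Σwᵢ·t·y = 691, Σwᵢ·y = 119.
Δ = 443·15 − 69² = 1884.
m = (691·15 − 69·119)/1884 = 359/314; c = (443·119 − 69·691)/1884 = 2519/942.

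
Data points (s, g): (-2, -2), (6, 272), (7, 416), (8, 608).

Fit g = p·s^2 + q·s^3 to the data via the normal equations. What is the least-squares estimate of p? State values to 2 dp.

p = 1.62

Compute the Gram sums: Σs^2·s^2 = 7809, Σs^2·s^3 = 57319, Σs^3·s^3 = 426513.
Right-hand side: Σs^2·g = 69080, Σs^3·g = 512752.
Determinant 7809·426513 − 57319² = 45172256.
p = (69080·426513 − 57319·512752)/45172256 = 9135769/5646532; q = (7809·512752 − 57319·69080)/45172256 = 5560481/5646532.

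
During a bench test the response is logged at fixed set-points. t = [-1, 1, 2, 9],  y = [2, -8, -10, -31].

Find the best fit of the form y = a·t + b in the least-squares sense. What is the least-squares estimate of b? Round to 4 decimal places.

AᵀA·[a, b]ᵀ = Aᵀy reads: 87·a + 11·b = -309;  11·a + 4·b = -47.
(Σt·t = 87, Σt = 11, Σ1 = 4, Σt·y = -309, Σy = -47.)
Eliminating b: 4·(row 1) − 11·(row 2) gives 227·a = 4·(-309) − 11·(-47) = -719, so a = -719/227.
Then b = ((-47) − 11·(-719/227))/4 = -690/227.

b = -3.0396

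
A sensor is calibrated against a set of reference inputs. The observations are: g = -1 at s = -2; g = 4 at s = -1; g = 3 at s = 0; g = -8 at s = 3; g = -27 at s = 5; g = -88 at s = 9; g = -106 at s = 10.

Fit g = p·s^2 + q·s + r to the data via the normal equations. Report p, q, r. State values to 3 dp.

From the data, Σs^2·s^2 = 17284, Σs^2·s = 1872, Σs^2 = 220, Σs·s = 220, Σs = 24, Σ1 = 7.
And Σs^2·g = -18475, Σs·g = -2013, Σg = -223.
XᵀX·[p, q, r]ᵀ = Xᵀg becomes [[17284, 1872, 220]; [1872, 220, 24]; [220, 24, 7]]·[p, q, r]ᵀ = [-18475, -2013, -223]ᵀ.
Solving the 3×3 system (Gaussian elimination) gives p = -107161/104284, q = -75633/104284, r = 2460/841.

p = -1.028, q = -0.725, r = 2.925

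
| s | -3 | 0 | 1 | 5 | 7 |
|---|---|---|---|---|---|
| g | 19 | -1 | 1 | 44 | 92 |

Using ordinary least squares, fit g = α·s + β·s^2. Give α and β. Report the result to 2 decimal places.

Compute the Gram sums: Σs·s = 84, Σs·s^2 = 442, Σs^2·s^2 = 3108.
Moment sums: Σs·g = 808, Σs^2·g = 5780.
Normal equations: [[84, 442]; [442, 3108]]·[α, β]ᵀ = [808, 5780]ᵀ.
Determinant 84·3108 − 442² = 65708.
α = (808·3108 − 442·5780)/65708 = -10874/16427; β = (84·5780 − 442·808)/65708 = 32096/16427.

α = -0.66, β = 1.95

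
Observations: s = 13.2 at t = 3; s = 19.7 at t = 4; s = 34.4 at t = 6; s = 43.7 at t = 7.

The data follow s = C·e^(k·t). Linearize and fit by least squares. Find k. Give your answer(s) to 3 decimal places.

k = 0.295

Linearized form: ln s = k·t + ln C. From the 4 transformed points,
Σt = 20.0000, Σ(t)² = 110.0000, Σln s = 12.8762, Σt·ln s = 67.3329.
Normal system: [[110.0000, 20.0000]; [20.0000, 4]]·[k, ln C]ᵀ = [67.3329, 12.8762]ᵀ.
Slope k = (n·Σt·ln s − Σt·Σln s)/(n·Σ(t)² − (Σt)²) = (4·67.3329 − 20.0000·12.8762)/40.0000 = 0.29517; ln C = (Σln s − k·Σt)/n = 1.74321.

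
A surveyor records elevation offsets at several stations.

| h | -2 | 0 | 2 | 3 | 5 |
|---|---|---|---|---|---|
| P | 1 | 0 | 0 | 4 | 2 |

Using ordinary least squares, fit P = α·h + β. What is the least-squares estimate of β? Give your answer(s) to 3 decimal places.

β = 0.918

AᵀA·[α, β]ᵀ = AᵀP reads: 42·α + 8·β = 20;  8·α + 5·β = 7.
Δ = 42·5 − 8² = 146.
α = (20·5 − 8·7)/146 = 22/73; β = (42·7 − 8·20)/146 = 67/73.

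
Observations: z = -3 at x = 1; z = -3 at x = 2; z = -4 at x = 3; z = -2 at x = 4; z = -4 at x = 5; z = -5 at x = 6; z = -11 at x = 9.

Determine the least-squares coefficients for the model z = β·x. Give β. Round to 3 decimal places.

β = -1.035

Compute the Gram sums: Σx·x = 172.
Right-hand side: Σx·z = -178.
So MᵀM·[β]ᵀ = Mᵀz: [[172]]·[β]ᵀ = [-178]ᵀ.
β = (-178)/172 = -1.03488.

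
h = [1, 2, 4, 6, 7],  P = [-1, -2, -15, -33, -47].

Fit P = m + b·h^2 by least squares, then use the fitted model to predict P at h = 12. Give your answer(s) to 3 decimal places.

P̂ = -138.095

Setting ∂/∂m … = 0 gives: 5·m + 106·b = -98;  106·m + 3970·b = -3740.
Eliminating b: 3970·(row 1) − 106·(row 2) gives 8614·m = 3970·(-98) − 106·(-3740) = 7380, so m = 3690/4307.
Then b = ((-3740) − 106·(3690/4307))/3970 = -4156/4307.
At h = 12: P̂ = (3690/4307)·(1) + (-4156/4307)·(144) = -594774/4307.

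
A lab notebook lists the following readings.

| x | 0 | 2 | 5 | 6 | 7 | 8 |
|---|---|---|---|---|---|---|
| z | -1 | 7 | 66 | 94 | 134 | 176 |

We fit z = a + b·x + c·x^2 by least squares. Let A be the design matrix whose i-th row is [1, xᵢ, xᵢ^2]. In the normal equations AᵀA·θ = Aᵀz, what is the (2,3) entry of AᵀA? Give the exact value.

Row 2 ↔ basis x, column 3 ↔ basis x^2, so (AᵀA)_{2,3} = Σᵢ (x)·(x^2) = (0)·(0) + (2)·(4) + (5)·(25) + (6)·(36) + (7)·(49) + (8)·(64) = 1204.

1204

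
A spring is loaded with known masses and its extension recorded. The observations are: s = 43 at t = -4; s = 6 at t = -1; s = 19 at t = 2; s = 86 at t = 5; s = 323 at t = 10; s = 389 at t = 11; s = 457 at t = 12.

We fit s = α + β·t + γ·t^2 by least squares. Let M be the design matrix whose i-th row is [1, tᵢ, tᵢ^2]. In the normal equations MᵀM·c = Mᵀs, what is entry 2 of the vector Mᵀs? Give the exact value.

Entry 2 ↔ basis t, so (Mᵀs)_{2} = Σᵢ (t)·sᵢ = (-4)·(43) + (-1)·(6) + (2)·(19) + (5)·(86) + (10)·(323) + (11)·(389) + (12)·(457) = 13283.

13283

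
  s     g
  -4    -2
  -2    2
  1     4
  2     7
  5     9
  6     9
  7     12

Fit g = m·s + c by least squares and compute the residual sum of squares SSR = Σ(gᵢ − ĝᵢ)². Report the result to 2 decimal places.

SSR = 5.44

Sums needed: Σs·s = 135, Σs = 15, Σ1 = 7.
And Σs·g = 205, Σg = 41.
So XᵀX·[m, c]ᵀ = Xᵀg: [[135, 15]; [15, 7]]·[m, c]ᵀ = [205, 41]ᵀ.
Eliminating c: 7·(row 1) − 15·(row 2) gives 720·m = 7·205 − 15·41 = 820, so m = 41/36.
Then c = (41 − 15·(41/36))/7 = 41/12.
Residuals: -31/36, 31/36, -5/9, 47/36, -1/9, -5/4, 11/18; SSR = 49/9.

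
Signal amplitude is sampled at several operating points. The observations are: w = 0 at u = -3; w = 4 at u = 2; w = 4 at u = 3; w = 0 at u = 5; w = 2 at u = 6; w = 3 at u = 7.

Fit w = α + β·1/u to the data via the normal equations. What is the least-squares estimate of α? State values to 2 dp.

With design matrix X, XᵀX = [[6, 106/105]; [106/105, 1373/2450]] and Xᵀw = [13, 86/21]ᵀ.
Δ = 6·(1373/2450) − (106/105)² = 5167/2205.
α = (13·(1373/2450) − (106/105)·(86/21))/(5167/2205) = 69481/51670; β = (6·(86/21) − (106/105)·13)/(5167/2205) = 25242/5167.

α = 1.34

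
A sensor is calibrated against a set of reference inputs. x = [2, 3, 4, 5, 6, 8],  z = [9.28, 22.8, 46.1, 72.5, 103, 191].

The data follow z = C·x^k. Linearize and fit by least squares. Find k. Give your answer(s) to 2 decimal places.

Linearized form: ln z = k·ln x + ln C. From the 6 transformed points,
AᵀA = [[13.7340, 8.6587]; [8.6587, 6]], rhs = [36.4102, 23.3560]ᵀ  (here Σln x = 8.6587, Σ(ln x)² = 13.7340, Σln z = 23.3560, Σln x·ln z = 36.4102).
Solving (det = 7.4309): k = 2.18396, ln C = 0.74097.

k = 2.18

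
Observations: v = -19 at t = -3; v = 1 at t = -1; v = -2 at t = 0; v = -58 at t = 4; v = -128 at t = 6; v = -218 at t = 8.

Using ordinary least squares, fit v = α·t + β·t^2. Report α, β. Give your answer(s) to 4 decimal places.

Normal-equation sums: Σt·t = 126, Σt·t^2 = 764, Σt^2·t^2 = 5730.
Right-hand side: Σt·v = -2688, Σt^2·v = -19658.
XᵀX·[α, β]ᵀ = Xᵀv becomes [[126, 764]; [764, 5730]]·[α, β]ᵀ = [-2688, -19658]ᵀ.
Eliminating β: 5730·(row 1) − 764·(row 2) gives 138284·α = 5730·(-2688) − 764·(-19658) = -383528, so α = -502/181.
Then β = ((-19658) − 764·(-502/181))/5730 = -105819/34571.

α = -2.7735, β = -3.0609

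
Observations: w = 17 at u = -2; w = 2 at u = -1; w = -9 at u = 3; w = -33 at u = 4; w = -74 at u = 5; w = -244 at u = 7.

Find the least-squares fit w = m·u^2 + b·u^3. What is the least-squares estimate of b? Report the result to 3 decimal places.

b = -0.997

AᵀA·[m, b]ᵀ = Aᵀw reads: 3380·m + 21166·b = -14345;  21166·m + 138164·b = -95435.
(Σu^2·u^2 = 3380, Σu^2·u^3 = 21166, Σu^3·u^3 = 138164, Σu^2·w = -14345, Σu^3·w = -95435.)
Eliminating b: 138164·(row 1) − 21166·(row 2) gives 18994764·m = 138164·(-14345) − 21166·(-95435) = 38014630, so m = 19007315/9497382.
Then b = ((-95435) − 21166·(19007315/9497382))/138164 = -9472015/9497382.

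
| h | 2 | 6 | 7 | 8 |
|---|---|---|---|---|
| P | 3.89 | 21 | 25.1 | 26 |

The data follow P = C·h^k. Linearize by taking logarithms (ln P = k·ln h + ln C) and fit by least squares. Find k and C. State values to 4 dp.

Linearized form: ln P = k·ln h + ln C. From the 4 transformed points,
Over the data: Σln h = 6.5103, Σ(ln h)² = 11.8015, Σln P = 10.8839, Σln h·ln P = 19.4431.
Normal system: [[11.8015, 6.5103]; [6.5103, 4]]·[k, ln C]ᵀ = [19.4431, 10.8839]ᵀ.
Δ = 11.8015·4 − (6.5103)² = 4.8225; k = (19.4431·4 − 6.5103·10.8839)/4.8225 = 1.43395, ln C = (11.8015·10.8839 − 6.5103·19.4431)/4.8225 = 0.38713, so C = exp(0.38713) = 1.47274.

k = 1.4340, C = 1.4727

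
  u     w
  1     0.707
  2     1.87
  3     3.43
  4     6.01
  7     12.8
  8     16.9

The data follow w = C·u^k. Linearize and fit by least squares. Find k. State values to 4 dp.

k = 1.5272

Let Y = ln w. Fitting Y = k·ln u + ln C by least squares:
XᵀX = [[11.7199, 7.2034]; [7.2034, 6]], rhs = [15.1144, 8.6820]ᵀ  (here Σln u = 7.2034, Σ(ln u)² = 11.7199, Σln w = 8.6820, Σln u·ln w = 15.1144).
Solving (det = 18.4301): k = 1.52722, ln C = -0.38654.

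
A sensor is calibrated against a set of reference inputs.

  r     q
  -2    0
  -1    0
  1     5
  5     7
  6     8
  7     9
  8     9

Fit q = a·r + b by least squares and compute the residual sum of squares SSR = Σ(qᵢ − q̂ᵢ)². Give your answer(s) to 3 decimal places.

Sums needed: Σr·r = 180, Σr = 24, Σ1 = 7.
For Aᵀq: Σr·q = 223, Σq = 38.
AᵀA·[a, b]ᵀ = Aᵀq becomes [[180, 24]; [24, 7]]·[a, b]ᵀ = [223, 38]ᵀ.
Eliminating b: 7·(row 1) − 24·(row 2) gives 684·a = 7·223 − 24·38 = 649, so a = 649/684.
Then b = (38 − 24·(649/684))/7 = 124/57.
Residuals: -5/18, -839/684, 1283/684, 55/684, 5/38, 125/684, -131/171; SSR = 3929/684.

SSR = 5.744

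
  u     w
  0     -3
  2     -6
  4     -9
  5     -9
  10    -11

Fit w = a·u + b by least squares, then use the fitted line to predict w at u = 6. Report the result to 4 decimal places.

ŵ = -8.9754

With design matrix A, AᵀA = [[145, 21]; [21, 5]] and Aᵀw = [-203, -38]ᵀ.
Eliminating b: 5·(row 1) − 21·(row 2) gives 284·a = 5·(-203) − 21·(-38) = -217, so a = -217/284.
Then b = ((-38) − 21·(-217/284))/5 = -1247/284.
At u = 6: ŵ = (-217/284)·(6) + (-1247/284)·(1) = -2549/284.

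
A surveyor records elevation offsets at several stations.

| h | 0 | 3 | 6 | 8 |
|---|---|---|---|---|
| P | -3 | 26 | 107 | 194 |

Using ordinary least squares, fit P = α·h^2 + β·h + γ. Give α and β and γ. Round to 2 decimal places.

Entries of MᵀM: Σh^2·h^2 = 5473, Σh^2·h = 755, Σh^2 = 109, Σh·h = 109, Σh = 17, Σ1 = 4.
Right-hand side: Σh^2·P = 16502, Σh·P = 2272, ΣP = 324.
Solving the 3×3 system (Gaussian elimination) gives α = 4637/1524, β = 101/508, γ = -2101/762.

α = 3.04, β = 0.20, γ = -2.76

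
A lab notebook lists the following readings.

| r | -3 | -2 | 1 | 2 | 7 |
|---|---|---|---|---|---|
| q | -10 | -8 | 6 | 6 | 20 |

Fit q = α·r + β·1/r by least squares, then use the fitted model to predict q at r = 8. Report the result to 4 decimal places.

q̂ = 22.8704

Normal-equation sums: Σr·r = 67, Σr·1/r = 5, Σ1/r·1/r = 1439/882.
For Aᵀq: Σr·q = 204, Σ1/r·q = 403/21.
Eliminating β: (1439/882)·(row 1) − 5·(row 2) gives (74363/882)·α = (1439/882)·204 − 5·(403/21) = 11607/49, so α = 208926/74363.
Then β = ((403/21) − 5·(208926/74363))/(1439/882) = 234402/74363.
At r = 8: q̂ = (208926/74363)·(8) + (234402/74363)·(1/8) = 6802833/297452.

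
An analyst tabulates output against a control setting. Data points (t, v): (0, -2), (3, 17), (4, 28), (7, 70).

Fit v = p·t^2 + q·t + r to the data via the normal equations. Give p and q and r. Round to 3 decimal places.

The normal equations are: 2738·p + 434·q + 74·r = 4031;  434·p + 74·q + 14·r = 653;  74·p + 14·q + 4·r = 113.
Inverting the 3×3 Gram matrix, [p, q, r]ᵀ = [23/24, 431/120, -41/20]ᵀ.

p = 0.958, q = 3.592, r = -2.050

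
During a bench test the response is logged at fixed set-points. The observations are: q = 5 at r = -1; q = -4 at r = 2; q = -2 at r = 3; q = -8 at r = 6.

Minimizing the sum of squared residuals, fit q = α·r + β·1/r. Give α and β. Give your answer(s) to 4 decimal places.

Forming XᵀX = [[50, 4]; [4, 25/18]] and Xᵀq = [-67, -9]ᵀ gives XᵀX·[α, β]ᵀ = Xᵀq.
Determinant 50·(25/18) − 4² = 481/9.
α = ((-67)·(25/18) − 4·(-9))/(481/9) = -79/74; β = (50·(-9) − 4·(-67))/(481/9) = -126/37.

α = -1.0676, β = -3.4054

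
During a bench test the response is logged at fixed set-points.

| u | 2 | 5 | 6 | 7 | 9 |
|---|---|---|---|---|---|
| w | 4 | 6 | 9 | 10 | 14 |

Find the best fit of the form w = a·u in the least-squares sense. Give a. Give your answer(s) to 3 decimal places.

a = 1.477

From the data, Σu·u = 195.
Right-hand side: Σu·w = 288.
Normal equations: [[195]]·[a]ᵀ = [288]ᵀ.
a = 288/195 = 1.47692.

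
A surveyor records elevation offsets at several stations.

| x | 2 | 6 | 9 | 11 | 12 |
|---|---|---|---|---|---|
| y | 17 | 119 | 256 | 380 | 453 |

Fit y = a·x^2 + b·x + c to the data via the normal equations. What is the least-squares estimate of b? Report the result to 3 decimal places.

b = 0.541

From the data, Σx^2·x^2 = 43250, Σx^2·x = 4012, Σx^2 = 386, Σx·x = 386, Σx = 40, Σ1 = 5.
Moment sums: Σx^2·y = 136300, Σx·y = 12668, Σy = 1225.
Solving the 3×3 system (Gaussian elimination) gives a = 1315/429, b = 232/429, c = 577/143.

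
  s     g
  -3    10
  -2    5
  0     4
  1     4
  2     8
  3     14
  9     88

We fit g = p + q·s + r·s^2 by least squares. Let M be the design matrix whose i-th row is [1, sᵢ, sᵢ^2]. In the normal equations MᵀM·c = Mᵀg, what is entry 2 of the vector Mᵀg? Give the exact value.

Entry 2 ↔ basis s, so (Mᵀg)_{2} = Σᵢ (s)·gᵢ = (-3)·(10) + (-2)·(5) + (0)·(4) + (1)·(4) + (2)·(8) + (3)·(14) + (9)·(88) = 814.

814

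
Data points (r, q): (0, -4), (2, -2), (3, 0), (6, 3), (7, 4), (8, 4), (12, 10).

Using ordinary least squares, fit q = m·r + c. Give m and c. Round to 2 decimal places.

m = 1.13, c = -3.99

With design matrix X, XᵀX = [[306, 38]; [38, 7]] and Xᵀq = [194, 15]ᵀ.
det = 306·7 − 38² = 698.
m = (194·7 − 38·15)/698 = 394/349; c = (306·15 − 38·194)/698 = -1391/349.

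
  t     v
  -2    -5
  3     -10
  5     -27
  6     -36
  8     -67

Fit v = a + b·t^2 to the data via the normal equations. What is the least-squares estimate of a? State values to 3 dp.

a = -0.660

Compute the Gram sums: Σ1 = 5, Σt^2 = 138, Σt^2·t^2 = 6114.
And Σv = -145, Σt^2·v = -6369.
So AᵀA·[a, b]ᵀ = Aᵀv: [[5, 138]; [138, 6114]]·[a, b]ᵀ = [-145, -6369]ᵀ.
Determinant 5·6114 − 138² = 11526.
a = ((-145)·6114 − 138·(-6369))/11526 = -1268/1921; b = (5·(-6369) − 138·(-145))/11526 = -3945/3842.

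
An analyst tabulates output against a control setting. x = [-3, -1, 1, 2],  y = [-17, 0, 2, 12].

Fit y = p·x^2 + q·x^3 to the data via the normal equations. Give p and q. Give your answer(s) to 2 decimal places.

p = 1.04, q = 0.98

Setting ∂/∂p … = 0 gives: 99·p + (-211)·q = -103;  (-211)·p + 795·q = 557.
det = 99·795 − (-211)² = 34184.
p = ((-103)·795 − (-211)·557)/34184 = 17821/17092; q = (99·557 − (-211)·(-103))/34184 = 16705/17092.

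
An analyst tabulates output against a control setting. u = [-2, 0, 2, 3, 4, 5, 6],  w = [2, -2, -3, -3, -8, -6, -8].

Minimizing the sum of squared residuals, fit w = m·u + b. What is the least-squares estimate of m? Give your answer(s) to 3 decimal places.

m = -1.195

Entries of XᵀX: Σu·u = 94, Σu = 18, Σ1 = 7.
And Σu·w = -129, Σw = -28.
XᵀX·[m, b]ᵀ = Xᵀw becomes [[94, 18]; [18, 7]]·[m, b]ᵀ = [-129, -28]ᵀ.
Eliminating b: 7·(row 1) − 18·(row 2) gives 334·m = 7·(-129) − 18·(-28) = -399, so m = -399/334.
Then b = ((-28) − 18·(-399/334))/7 = -155/167.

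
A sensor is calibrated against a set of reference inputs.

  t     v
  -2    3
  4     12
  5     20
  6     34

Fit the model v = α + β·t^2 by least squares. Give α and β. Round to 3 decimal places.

α = -2.194, β = 0.960

Forming XᵀX = [[4, 81]; [81, 2193]] and Xᵀv = [69, 1928]ᵀ gives XᵀX·[α, β]ᵀ = Xᵀv.
Δ = 4·2193 − 81² = 2211.
α = (69·2193 − 81·1928)/2211 = -147/67; β = (4·1928 − 81·69)/2211 = 193/201.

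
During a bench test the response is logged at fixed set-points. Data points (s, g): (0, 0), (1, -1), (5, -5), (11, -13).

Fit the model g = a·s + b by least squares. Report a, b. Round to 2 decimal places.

With design matrix A, AᵀA = [[147, 17]; [17, 4]] and Aᵀg = [-169, -19]ᵀ.
Eliminating b: 4·(row 1) − 17·(row 2) gives 299·a = 4·(-169) − 17·(-19) = -353, so a = -353/299.
Then b = ((-19) − 17·(-353/299))/4 = 80/299.

a = -1.18, b = 0.27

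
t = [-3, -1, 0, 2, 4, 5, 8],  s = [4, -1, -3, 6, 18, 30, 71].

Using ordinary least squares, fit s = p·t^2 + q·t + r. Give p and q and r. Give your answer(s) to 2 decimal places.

Entries of AᵀA: Σt^2·t^2 = 5075, Σt^2·t = 681, Σt^2 = 119, Σt·t = 119, Σt = 15, Σ1 = 7.
And Σt^2·s = 5641, Σt·s = 791, Σs = 125.
Normal equations: [[5075, 681, 119]; [681, 119, 15]; [119, 15, 7]]·[p, q, r]ᵀ = [5641, 791, 125]ᵀ.
Inverting the 3×3 Gram matrix, [p, q, r]ᵀ = [144429/146321, 24704/20903, -212978/146321]ᵀ.

p = 0.99, q = 1.18, r = -1.46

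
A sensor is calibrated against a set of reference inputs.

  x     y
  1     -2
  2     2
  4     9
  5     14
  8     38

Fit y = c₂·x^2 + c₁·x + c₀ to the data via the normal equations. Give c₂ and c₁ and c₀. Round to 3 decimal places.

c₂ = 0.542, c₁ = 0.725, c₀ = -2.617

AᵀA·[c₂, c₁, c₀]ᵀ = Aᵀy reads: 4994·c₂ + 710·c₁ + 110·c₀ = 2932;  710·c₂ + 110·c₁ + 20·c₀ = 412;  110·c₂ + 20·c₁ + 5·c₀ = 61.
(Σx^2·x^2 = 4994, Σx^2·x = 710, Σx^2 = 110, Σx·x = 110, Σx = 20, Σ1 = 5, Σx^2·y = 2932, Σx·y = 412, Σy = 61.)
Solving the 3×3 system (Gaussian elimination) gives c₂ = 13/24, c₁ = 29/40, c₀ = -157/60.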